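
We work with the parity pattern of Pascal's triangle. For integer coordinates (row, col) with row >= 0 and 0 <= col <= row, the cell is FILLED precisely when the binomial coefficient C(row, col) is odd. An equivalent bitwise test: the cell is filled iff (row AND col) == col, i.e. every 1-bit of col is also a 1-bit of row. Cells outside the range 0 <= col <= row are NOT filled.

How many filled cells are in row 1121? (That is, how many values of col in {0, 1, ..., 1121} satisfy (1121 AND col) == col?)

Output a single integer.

1121 in binary = 10001100001
popcount(1121) = number of 1-bits in 10001100001 = 4
A col c satisfies (1121 AND c) == c iff every set bit of c is also set in 1121; each of the 4 set bits of 1121 can independently be on or off in c.
count = 2^4 = 16

Answer: 16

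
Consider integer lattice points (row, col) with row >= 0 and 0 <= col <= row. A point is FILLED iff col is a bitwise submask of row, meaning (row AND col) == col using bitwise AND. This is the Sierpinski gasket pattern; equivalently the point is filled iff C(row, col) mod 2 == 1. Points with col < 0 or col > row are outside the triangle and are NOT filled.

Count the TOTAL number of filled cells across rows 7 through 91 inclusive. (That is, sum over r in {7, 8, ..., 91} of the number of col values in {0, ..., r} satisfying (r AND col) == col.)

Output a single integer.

r7=111 pc3: +8 =8
r8=1000 pc1: +2 =10
r9=1001 pc2: +4 =14
r10=1010 pc2: +4 =18
r11=1011 pc3: +8 =26
r12=1100 pc2: +4 =30
r13=1101 pc3: +8 =38
r14=1110 pc3: +8 =46
r15=1111 pc4: +16 =62
r16=10000 pc1: +2 =64
r17=10001 pc2: +4 =68
r18=10010 pc2: +4 =72
r19=10011 pc3: +8 =80
r20=10100 pc2: +4 =84
r21=10101 pc3: +8 =92
r22=10110 pc3: +8 =100
r23=10111 pc4: +16 =116
r24=11000 pc2: +4 =120
r25=11001 pc3: +8 =128
r26=11010 pc3: +8 =136
r27=11011 pc4: +16 =152
r28=11100 pc3: +8 =160
r29=11101 pc4: +16 =176
r30=11110 pc4: +16 =192
r31=11111 pc5: +32 =224
r32=100000 pc1: +2 =226
r33=100001 pc2: +4 =230
r34=100010 pc2: +4 =234
r35=100011 pc3: +8 =242
r36=100100 pc2: +4 =246
r37=100101 pc3: +8 =254
r38=100110 pc3: +8 =262
r39=100111 pc4: +16 =278
r40=101000 pc2: +4 =282
r41=101001 pc3: +8 =290
r42=101010 pc3: +8 =298
r43=101011 pc4: +16 =314
r44=101100 pc3: +8 =322
r45=101101 pc4: +16 =338
r46=101110 pc4: +16 =354
r47=101111 pc5: +32 =386
r48=110000 pc2: +4 =390
r49=110001 pc3: +8 =398
r50=110010 pc3: +8 =406
r51=110011 pc4: +16 =422
r52=110100 pc3: +8 =430
r53=110101 pc4: +16 =446
r54=110110 pc4: +16 =462
r55=110111 pc5: +32 =494
r56=111000 pc3: +8 =502
r57=111001 pc4: +16 =518
r58=111010 pc4: +16 =534
r59=111011 pc5: +32 =566
r60=111100 pc4: +16 =582
r61=111101 pc5: +32 =614
r62=111110 pc5: +32 =646
r63=111111 pc6: +64 =710
r64=1000000 pc1: +2 =712
r65=1000001 pc2: +4 =716
r66=1000010 pc2: +4 =720
r67=1000011 pc3: +8 =728
r68=1000100 pc2: +4 =732
r69=1000101 pc3: +8 =740
r70=1000110 pc3: +8 =748
r71=1000111 pc4: +16 =764
r72=1001000 pc2: +4 =768
r73=1001001 pc3: +8 =776
r74=1001010 pc3: +8 =784
r75=1001011 pc4: +16 =800
r76=1001100 pc3: +8 =808
r77=1001101 pc4: +16 =824
r78=1001110 pc4: +16 =840
r79=1001111 pc5: +32 =872
r80=1010000 pc2: +4 =876
r81=1010001 pc3: +8 =884
r82=1010010 pc3: +8 =892
r83=1010011 pc4: +16 =908
r84=1010100 pc3: +8 =916
r85=1010101 pc4: +16 =932
r86=1010110 pc4: +16 =948
r87=1010111 pc5: +32 =980
r88=1011000 pc3: +8 =988
r89=1011001 pc4: +16 =1004
r90=1011010 pc4: +16 =1020
r91=1011011 pc5: +32 =1052

Answer: 1052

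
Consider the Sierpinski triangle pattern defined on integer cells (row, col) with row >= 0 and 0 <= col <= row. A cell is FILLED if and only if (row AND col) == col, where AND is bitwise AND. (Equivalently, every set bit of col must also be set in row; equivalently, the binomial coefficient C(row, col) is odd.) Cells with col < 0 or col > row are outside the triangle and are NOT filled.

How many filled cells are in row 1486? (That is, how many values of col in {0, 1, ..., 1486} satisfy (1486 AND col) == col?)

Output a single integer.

1486 in binary = 10111001110
popcount(1486) = number of 1-bits in 10111001110 = 7
A col c satisfies (1486 AND c) == c iff every set bit of c is also set in 1486; each of the 7 set bits of 1486 can independently be on or off in c.
count = 2^7 = 128

Answer: 128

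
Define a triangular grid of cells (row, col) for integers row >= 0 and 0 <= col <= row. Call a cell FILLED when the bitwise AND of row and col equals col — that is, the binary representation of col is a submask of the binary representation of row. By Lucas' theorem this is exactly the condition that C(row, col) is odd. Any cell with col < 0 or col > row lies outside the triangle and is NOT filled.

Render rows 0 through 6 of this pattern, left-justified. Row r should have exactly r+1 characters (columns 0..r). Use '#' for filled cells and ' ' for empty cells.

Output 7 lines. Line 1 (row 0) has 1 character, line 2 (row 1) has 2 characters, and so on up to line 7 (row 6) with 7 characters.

r0=0: #
r1=1: ##
r2=10: # #
r3=11: ####
r4=100: #   #
r5=101: ##  ##
r6=110: # # # #

Answer: #
##
# #
####
#   #
##  ##
# # # #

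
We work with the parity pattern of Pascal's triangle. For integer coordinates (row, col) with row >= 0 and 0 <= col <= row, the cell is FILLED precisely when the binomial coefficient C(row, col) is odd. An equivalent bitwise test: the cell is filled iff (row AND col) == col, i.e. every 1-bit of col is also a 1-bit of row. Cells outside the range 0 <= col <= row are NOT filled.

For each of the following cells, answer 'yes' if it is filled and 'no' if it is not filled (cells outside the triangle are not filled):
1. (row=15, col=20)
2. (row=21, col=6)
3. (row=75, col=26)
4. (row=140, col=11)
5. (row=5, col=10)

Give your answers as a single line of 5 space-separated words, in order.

Answer: no no no no no

Derivation:
(15,20): col outside [0, 15] -> not filled
(21,6): row=0b10101, col=0b110, row AND col = 0b100 = 4; 4 != 6 -> empty
(75,26): row=0b1001011, col=0b11010, row AND col = 0b1010 = 10; 10 != 26 -> empty
(140,11): row=0b10001100, col=0b1011, row AND col = 0b1000 = 8; 8 != 11 -> empty
(5,10): col outside [0, 5] -> not filled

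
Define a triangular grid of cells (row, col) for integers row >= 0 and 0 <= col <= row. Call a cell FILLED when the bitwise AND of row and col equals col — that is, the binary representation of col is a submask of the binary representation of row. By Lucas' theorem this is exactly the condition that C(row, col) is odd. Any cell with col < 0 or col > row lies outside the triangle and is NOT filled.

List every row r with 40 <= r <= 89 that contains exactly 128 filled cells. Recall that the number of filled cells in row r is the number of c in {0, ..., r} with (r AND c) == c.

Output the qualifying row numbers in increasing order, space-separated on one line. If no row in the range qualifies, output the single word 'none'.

Row r has 2^popcount(r) filled cells, so we need popcount(r) = log2(128) = 7.
Scan r = 40..89 and keep those with exactly 7 one-bits:
r=40=101000 popcount=2 -> skip
r=41=101001 popcount=3 -> skip
r=42=101010 popcount=3 -> skip
r=43=101011 popcount=4 -> skip
r=44=101100 popcount=3 -> skip
r=45=101101 popcount=4 -> skip
r=46=101110 popcount=4 -> skip
r=47=101111 popcount=5 -> skip
r=48=110000 popcount=2 -> skip
r=49=110001 popcount=3 -> skip
r=50=110010 popcount=3 -> skip
r=51=110011 popcount=4 -> skip
r=52=110100 popcount=3 -> skip
r=53=110101 popcount=4 -> skip
r=54=110110 popcount=4 -> skip
r=55=110111 popcount=5 -> skip
r=56=111000 popcount=3 -> skip
r=57=111001 popcount=4 -> skip
r=58=111010 popcount=4 -> skip
r=59=111011 popcount=5 -> skip
r=60=111100 popcount=4 -> skip
r=61=111101 popcount=5 -> skip
r=62=111110 popcount=5 -> skip
r=63=111111 popcount=6 -> skip
r=64=1000000 popcount=1 -> skip
r=65=1000001 popcount=2 -> skip
r=66=1000010 popcount=2 -> skip
r=67=1000011 popcount=3 -> skip
r=68=1000100 popcount=2 -> skip
r=69=1000101 popcount=3 -> skip
r=70=1000110 popcount=3 -> skip
r=71=1000111 popcount=4 -> skip
r=72=1001000 popcount=2 -> skip
r=73=1001001 popcount=3 -> skip
r=74=1001010 popcount=3 -> skip
r=75=1001011 popcount=4 -> skip
r=76=1001100 popcount=3 -> skip
r=77=1001101 popcount=4 -> skip
r=78=1001110 popcount=4 -> skip
r=79=1001111 popcount=5 -> skip
r=80=1010000 popcount=2 -> skip
r=81=1010001 popcount=3 -> skip
r=82=1010010 popcount=3 -> skip
r=83=1010011 popcount=4 -> skip
r=84=1010100 popcount=3 -> skip
r=85=1010101 popcount=4 -> skip
r=86=1010110 popcount=4 -> skip
r=87=1010111 popcount=5 -> skip
r=88=1011000 popcount=3 -> skip
r=89=1011001 popcount=4 -> skip
Kept rows: none

Answer: none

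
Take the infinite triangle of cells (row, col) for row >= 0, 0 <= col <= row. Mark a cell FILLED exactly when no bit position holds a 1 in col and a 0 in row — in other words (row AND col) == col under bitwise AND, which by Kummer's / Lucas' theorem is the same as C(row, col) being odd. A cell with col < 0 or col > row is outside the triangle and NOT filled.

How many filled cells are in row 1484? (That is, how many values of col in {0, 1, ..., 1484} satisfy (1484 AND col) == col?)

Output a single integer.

1484 in binary = 10111001100
popcount(1484) = number of 1-bits in 10111001100 = 6
A col c satisfies (1484 AND c) == c iff every set bit of c is also set in 1484; each of the 6 set bits of 1484 can independently be on or off in c.
count = 2^6 = 64

Answer: 64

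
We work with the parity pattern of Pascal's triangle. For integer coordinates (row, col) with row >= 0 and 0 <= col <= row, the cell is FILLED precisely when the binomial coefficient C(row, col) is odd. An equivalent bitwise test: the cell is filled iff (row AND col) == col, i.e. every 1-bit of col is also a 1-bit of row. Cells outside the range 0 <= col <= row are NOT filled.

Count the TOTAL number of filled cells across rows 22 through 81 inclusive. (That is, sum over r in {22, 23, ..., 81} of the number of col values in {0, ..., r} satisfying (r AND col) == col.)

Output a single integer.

r22=10110 pc3: +8 =8
r23=10111 pc4: +16 =24
r24=11000 pc2: +4 =28
r25=11001 pc3: +8 =36
r26=11010 pc3: +8 =44
r27=11011 pc4: +16 =60
r28=11100 pc3: +8 =68
r29=11101 pc4: +16 =84
r30=11110 pc4: +16 =100
r31=11111 pc5: +32 =132
r32=100000 pc1: +2 =134
r33=100001 pc2: +4 =138
r34=100010 pc2: +4 =142
r35=100011 pc3: +8 =150
r36=100100 pc2: +4 =154
r37=100101 pc3: +8 =162
r38=100110 pc3: +8 =170
r39=100111 pc4: +16 =186
r40=101000 pc2: +4 =190
r41=101001 pc3: +8 =198
r42=101010 pc3: +8 =206
r43=101011 pc4: +16 =222
r44=101100 pc3: +8 =230
r45=101101 pc4: +16 =246
r46=101110 pc4: +16 =262
r47=101111 pc5: +32 =294
r48=110000 pc2: +4 =298
r49=110001 pc3: +8 =306
r50=110010 pc3: +8 =314
r51=110011 pc4: +16 =330
r52=110100 pc3: +8 =338
r53=110101 pc4: +16 =354
r54=110110 pc4: +16 =370
r55=110111 pc5: +32 =402
r56=111000 pc3: +8 =410
r57=111001 pc4: +16 =426
r58=111010 pc4: +16 =442
r59=111011 pc5: +32 =474
r60=111100 pc4: +16 =490
r61=111101 pc5: +32 =522
r62=111110 pc5: +32 =554
r63=111111 pc6: +64 =618
r64=1000000 pc1: +2 =620
r65=1000001 pc2: +4 =624
r66=1000010 pc2: +4 =628
r67=1000011 pc3: +8 =636
r68=1000100 pc2: +4 =640
r69=1000101 pc3: +8 =648
r70=1000110 pc3: +8 =656
r71=1000111 pc4: +16 =672
r72=1001000 pc2: +4 =676
r73=1001001 pc3: +8 =684
r74=1001010 pc3: +8 =692
r75=1001011 pc4: +16 =708
r76=1001100 pc3: +8 =716
r77=1001101 pc4: +16 =732
r78=1001110 pc4: +16 =748
r79=1001111 pc5: +32 =780
r80=1010000 pc2: +4 =784
r81=1010001 pc3: +8 =792

Answer: 792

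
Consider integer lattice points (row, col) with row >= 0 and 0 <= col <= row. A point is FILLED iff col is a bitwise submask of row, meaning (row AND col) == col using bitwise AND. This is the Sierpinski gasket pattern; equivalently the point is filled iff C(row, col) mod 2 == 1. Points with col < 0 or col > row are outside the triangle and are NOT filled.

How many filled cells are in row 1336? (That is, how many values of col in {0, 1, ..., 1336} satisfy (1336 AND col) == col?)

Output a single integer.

1336 in binary = 10100111000
popcount(1336) = number of 1-bits in 10100111000 = 5
A col c satisfies (1336 AND c) == c iff every set bit of c is also set in 1336; each of the 5 set bits of 1336 can independently be on or off in c.
count = 2^5 = 32

Answer: 32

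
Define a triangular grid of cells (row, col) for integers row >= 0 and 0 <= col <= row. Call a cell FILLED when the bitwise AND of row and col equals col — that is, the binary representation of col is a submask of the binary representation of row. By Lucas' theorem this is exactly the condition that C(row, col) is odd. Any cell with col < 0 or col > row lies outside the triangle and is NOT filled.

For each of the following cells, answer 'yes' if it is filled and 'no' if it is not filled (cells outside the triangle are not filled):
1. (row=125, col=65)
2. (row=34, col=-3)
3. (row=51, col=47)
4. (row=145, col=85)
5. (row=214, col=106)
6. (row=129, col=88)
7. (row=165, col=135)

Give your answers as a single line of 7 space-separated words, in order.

Answer: yes no no no no no no

Derivation:
(125,65): row=0b1111101, col=0b1000001, row AND col = 0b1000001 = 65; 65 == 65 -> filled
(34,-3): col outside [0, 34] -> not filled
(51,47): row=0b110011, col=0b101111, row AND col = 0b100011 = 35; 35 != 47 -> empty
(145,85): row=0b10010001, col=0b1010101, row AND col = 0b10001 = 17; 17 != 85 -> empty
(214,106): row=0b11010110, col=0b1101010, row AND col = 0b1000010 = 66; 66 != 106 -> empty
(129,88): row=0b10000001, col=0b1011000, row AND col = 0b0 = 0; 0 != 88 -> empty
(165,135): row=0b10100101, col=0b10000111, row AND col = 0b10000101 = 133; 133 != 135 -> empty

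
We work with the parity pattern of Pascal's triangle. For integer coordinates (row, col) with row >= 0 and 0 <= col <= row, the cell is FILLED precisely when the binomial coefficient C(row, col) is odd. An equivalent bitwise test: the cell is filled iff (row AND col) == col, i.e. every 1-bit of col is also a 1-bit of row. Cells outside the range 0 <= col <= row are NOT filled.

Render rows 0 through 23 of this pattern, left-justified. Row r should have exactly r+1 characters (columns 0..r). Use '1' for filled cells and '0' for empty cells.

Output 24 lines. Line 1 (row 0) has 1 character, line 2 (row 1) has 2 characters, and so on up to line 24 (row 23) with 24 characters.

r0=0: 1
r1=1: 11
r2=10: 101
r3=11: 1111
r4=100: 10001
r5=101: 110011
r6=110: 1010101
r7=111: 11111111
r8=1000: 100000001
r9=1001: 1100000011
r10=1010: 10100000101
r11=1011: 111100001111
r12=1100: 1000100010001
r13=1101: 11001100110011
r14=1110: 101010101010101
r15=1111: 1111111111111111
r16=10000: 10000000000000001
r17=10001: 110000000000000011
r18=10010: 1010000000000000101
r19=10011: 11110000000000001111
r20=10100: 100010000000000010001
r21=10101: 1100110000000000110011
r22=10110: 10101010000000001010101
r23=10111: 111111110000000011111111

Answer: 1
11
101
1111
10001
110011
1010101
11111111
100000001
1100000011
10100000101
111100001111
1000100010001
11001100110011
101010101010101
1111111111111111
10000000000000001
110000000000000011
1010000000000000101
11110000000000001111
100010000000000010001
1100110000000000110011
10101010000000001010101
111111110000000011111111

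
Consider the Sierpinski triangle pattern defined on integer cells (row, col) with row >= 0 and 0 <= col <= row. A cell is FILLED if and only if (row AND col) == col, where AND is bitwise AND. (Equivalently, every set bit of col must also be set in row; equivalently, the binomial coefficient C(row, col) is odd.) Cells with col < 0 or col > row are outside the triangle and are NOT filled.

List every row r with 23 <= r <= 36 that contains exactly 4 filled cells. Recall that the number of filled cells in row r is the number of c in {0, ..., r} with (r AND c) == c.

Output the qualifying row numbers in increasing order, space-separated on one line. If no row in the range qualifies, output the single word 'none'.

Row r has 2^popcount(r) filled cells, so we need popcount(r) = log2(4) = 2.
Scan r = 23..36 and keep those with exactly 2 one-bits:
r=23=10111 popcount=4 -> skip
r=24=11000 popcount=2 -> KEEP
r=25=11001 popcount=3 -> skip
r=26=11010 popcount=3 -> skip
r=27=11011 popcount=4 -> skip
r=28=11100 popcount=3 -> skip
r=29=11101 popcount=4 -> skip
r=30=11110 popcount=4 -> skip
r=31=11111 popcount=5 -> skip
r=32=100000 popcount=1 -> skip
r=33=100001 popcount=2 -> KEEP
r=34=100010 popcount=2 -> KEEP
r=35=100011 popcount=3 -> skip
r=36=100100 popcount=2 -> KEEP
Kept rows: 24 33 34 36

Answer: 24 33 34 36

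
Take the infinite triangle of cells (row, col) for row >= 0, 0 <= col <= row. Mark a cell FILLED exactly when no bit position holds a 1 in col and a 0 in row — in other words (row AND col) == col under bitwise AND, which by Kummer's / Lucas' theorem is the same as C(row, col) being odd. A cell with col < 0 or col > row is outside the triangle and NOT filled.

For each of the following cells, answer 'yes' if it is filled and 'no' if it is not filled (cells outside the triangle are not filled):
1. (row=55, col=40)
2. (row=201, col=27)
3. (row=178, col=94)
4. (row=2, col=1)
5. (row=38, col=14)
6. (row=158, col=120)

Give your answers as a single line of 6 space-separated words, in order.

Answer: no no no no no no

Derivation:
(55,40): row=0b110111, col=0b101000, row AND col = 0b100000 = 32; 32 != 40 -> empty
(201,27): row=0b11001001, col=0b11011, row AND col = 0b1001 = 9; 9 != 27 -> empty
(178,94): row=0b10110010, col=0b1011110, row AND col = 0b10010 = 18; 18 != 94 -> empty
(2,1): row=0b10, col=0b1, row AND col = 0b0 = 0; 0 != 1 -> empty
(38,14): row=0b100110, col=0b1110, row AND col = 0b110 = 6; 6 != 14 -> empty
(158,120): row=0b10011110, col=0b1111000, row AND col = 0b11000 = 24; 24 != 120 -> empty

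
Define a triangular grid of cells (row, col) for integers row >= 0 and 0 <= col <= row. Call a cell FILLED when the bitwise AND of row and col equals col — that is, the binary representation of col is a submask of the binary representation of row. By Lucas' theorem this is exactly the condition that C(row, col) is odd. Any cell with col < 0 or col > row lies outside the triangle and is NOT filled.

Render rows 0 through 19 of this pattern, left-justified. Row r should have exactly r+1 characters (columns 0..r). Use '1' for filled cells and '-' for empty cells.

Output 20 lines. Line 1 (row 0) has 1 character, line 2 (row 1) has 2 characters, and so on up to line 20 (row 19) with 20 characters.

r0=0: 1
r1=1: 11
r2=10: 1-1
r3=11: 1111
r4=100: 1---1
r5=101: 11--11
r6=110: 1-1-1-1
r7=111: 11111111
r8=1000: 1-------1
r9=1001: 11------11
r10=1010: 1-1-----1-1
r11=1011: 1111----1111
r12=1100: 1---1---1---1
r13=1101: 11--11--11--11
r14=1110: 1-1-1-1-1-1-1-1
r15=1111: 1111111111111111
r16=10000: 1---------------1
r17=10001: 11--------------11
r18=10010: 1-1-------------1-1
r19=10011: 1111------------1111

Answer: 1
11
1-1
1111
1---1
11--11
1-1-1-1
11111111
1-------1
11------11
1-1-----1-1
1111----1111
1---1---1---1
11--11--11--11
1-1-1-1-1-1-1-1
1111111111111111
1---------------1
11--------------11
1-1-------------1-1
1111------------1111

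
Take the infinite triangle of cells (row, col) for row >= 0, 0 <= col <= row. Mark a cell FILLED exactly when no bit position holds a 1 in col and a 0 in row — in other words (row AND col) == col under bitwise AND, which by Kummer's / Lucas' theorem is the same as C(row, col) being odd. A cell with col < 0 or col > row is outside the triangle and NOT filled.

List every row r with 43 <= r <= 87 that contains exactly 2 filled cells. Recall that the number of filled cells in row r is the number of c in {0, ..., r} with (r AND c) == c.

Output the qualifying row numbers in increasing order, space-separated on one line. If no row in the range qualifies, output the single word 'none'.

Row r has 2^popcount(r) filled cells, so we need popcount(r) = log2(2) = 1.
Scan r = 43..87 and keep those with exactly 1 one-bits:
r=43=101011 popcount=4 -> skip
r=44=101100 popcount=3 -> skip
r=45=101101 popcount=4 -> skip
r=46=101110 popcount=4 -> skip
r=47=101111 popcount=5 -> skip
r=48=110000 popcount=2 -> skip
r=49=110001 popcount=3 -> skip
r=50=110010 popcount=3 -> skip
r=51=110011 popcount=4 -> skip
r=52=110100 popcount=3 -> skip
r=53=110101 popcount=4 -> skip
r=54=110110 popcount=4 -> skip
r=55=110111 popcount=5 -> skip
r=56=111000 popcount=3 -> skip
r=57=111001 popcount=4 -> skip
r=58=111010 popcount=4 -> skip
r=59=111011 popcount=5 -> skip
r=60=111100 popcount=4 -> skip
r=61=111101 popcount=5 -> skip
r=62=111110 popcount=5 -> skip
r=63=111111 popcount=6 -> skip
r=64=1000000 popcount=1 -> KEEP
r=65=1000001 popcount=2 -> skip
r=66=1000010 popcount=2 -> skip
r=67=1000011 popcount=3 -> skip
r=68=1000100 popcount=2 -> skip
r=69=1000101 popcount=3 -> skip
r=70=1000110 popcount=3 -> skip
r=71=1000111 popcount=4 -> skip
r=72=1001000 popcount=2 -> skip
r=73=1001001 popcount=3 -> skip
r=74=1001010 popcount=3 -> skip
r=75=1001011 popcount=4 -> skip
r=76=1001100 popcount=3 -> skip
r=77=1001101 popcount=4 -> skip
r=78=1001110 popcount=4 -> skip
r=79=1001111 popcount=5 -> skip
r=80=1010000 popcount=2 -> skip
r=81=1010001 popcount=3 -> skip
r=82=1010010 popcount=3 -> skip
r=83=1010011 popcount=4 -> skip
r=84=1010100 popcount=3 -> skip
r=85=1010101 popcount=4 -> skip
r=86=1010110 popcount=4 -> skip
r=87=1010111 popcount=5 -> skip
Kept rows: 64

Answer: 64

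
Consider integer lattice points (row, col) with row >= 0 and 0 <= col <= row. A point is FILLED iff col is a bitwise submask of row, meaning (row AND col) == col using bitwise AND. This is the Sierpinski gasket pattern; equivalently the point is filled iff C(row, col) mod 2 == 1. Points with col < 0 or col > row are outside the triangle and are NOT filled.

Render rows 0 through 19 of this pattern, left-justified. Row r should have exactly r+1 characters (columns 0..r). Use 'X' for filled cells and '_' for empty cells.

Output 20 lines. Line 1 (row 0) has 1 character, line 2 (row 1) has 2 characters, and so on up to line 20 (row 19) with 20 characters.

r0=0: X
r1=1: XX
r2=10: X_X
r3=11: XXXX
r4=100: X___X
r5=101: XX__XX
r6=110: X_X_X_X
r7=111: XXXXXXXX
r8=1000: X_______X
r9=1001: XX______XX
r10=1010: X_X_____X_X
r11=1011: XXXX____XXXX
r12=1100: X___X___X___X
r13=1101: XX__XX__XX__XX
r14=1110: X_X_X_X_X_X_X_X
r15=1111: XXXXXXXXXXXXXXXX
r16=10000: X_______________X
r17=10001: XX______________XX
r18=10010: X_X_____________X_X
r19=10011: XXXX____________XXXX

Answer: X
XX
X_X
XXXX
X___X
XX__XX
X_X_X_X
XXXXXXXX
X_______X
XX______XX
X_X_____X_X
XXXX____XXXX
X___X___X___X
XX__XX__XX__XX
X_X_X_X_X_X_X_X
XXXXXXXXXXXXXXXX
X_______________X
XX______________XX
X_X_____________X_X
XXXX____________XXXX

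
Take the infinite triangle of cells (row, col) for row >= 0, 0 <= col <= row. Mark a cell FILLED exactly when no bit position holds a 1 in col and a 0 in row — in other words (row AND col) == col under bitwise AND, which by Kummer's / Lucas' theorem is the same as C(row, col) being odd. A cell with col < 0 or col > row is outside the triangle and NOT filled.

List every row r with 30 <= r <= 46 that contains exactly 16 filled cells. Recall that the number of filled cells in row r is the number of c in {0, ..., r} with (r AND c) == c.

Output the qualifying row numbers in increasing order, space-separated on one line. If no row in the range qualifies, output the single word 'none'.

Row r has 2^popcount(r) filled cells, so we need popcount(r) = log2(16) = 4.
Scan r = 30..46 and keep those with exactly 4 one-bits:
r=30=11110 popcount=4 -> KEEP
r=31=11111 popcount=5 -> skip
r=32=100000 popcount=1 -> skip
r=33=100001 popcount=2 -> skip
r=34=100010 popcount=2 -> skip
r=35=100011 popcount=3 -> skip
r=36=100100 popcount=2 -> skip
r=37=100101 popcount=3 -> skip
r=38=100110 popcount=3 -> skip
r=39=100111 popcount=4 -> KEEP
r=40=101000 popcount=2 -> skip
r=41=101001 popcount=3 -> skip
r=42=101010 popcount=3 -> skip
r=43=101011 popcount=4 -> KEEP
r=44=101100 popcount=3 -> skip
r=45=101101 popcount=4 -> KEEP
r=46=101110 popcount=4 -> KEEP
Kept rows: 30 39 43 45 46

Answer: 30 39 43 45 46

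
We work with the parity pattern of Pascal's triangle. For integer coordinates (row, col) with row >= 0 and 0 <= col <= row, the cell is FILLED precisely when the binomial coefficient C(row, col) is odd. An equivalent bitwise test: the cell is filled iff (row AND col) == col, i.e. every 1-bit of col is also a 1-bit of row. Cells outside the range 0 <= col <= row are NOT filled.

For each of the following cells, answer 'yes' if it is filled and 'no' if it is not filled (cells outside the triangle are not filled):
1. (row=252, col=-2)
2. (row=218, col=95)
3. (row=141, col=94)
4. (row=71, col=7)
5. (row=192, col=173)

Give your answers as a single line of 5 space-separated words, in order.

Answer: no no no yes no

Derivation:
(252,-2): col outside [0, 252] -> not filled
(218,95): row=0b11011010, col=0b1011111, row AND col = 0b1011010 = 90; 90 != 95 -> empty
(141,94): row=0b10001101, col=0b1011110, row AND col = 0b1100 = 12; 12 != 94 -> empty
(71,7): row=0b1000111, col=0b111, row AND col = 0b111 = 7; 7 == 7 -> filled
(192,173): row=0b11000000, col=0b10101101, row AND col = 0b10000000 = 128; 128 != 173 -> empty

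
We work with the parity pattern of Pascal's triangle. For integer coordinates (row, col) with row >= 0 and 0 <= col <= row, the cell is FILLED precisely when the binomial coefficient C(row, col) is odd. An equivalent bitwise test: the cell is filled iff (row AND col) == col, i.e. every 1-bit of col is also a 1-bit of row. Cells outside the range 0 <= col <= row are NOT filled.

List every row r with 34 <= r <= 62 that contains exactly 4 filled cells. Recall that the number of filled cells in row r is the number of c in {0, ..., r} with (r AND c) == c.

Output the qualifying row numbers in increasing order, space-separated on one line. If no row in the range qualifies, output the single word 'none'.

Row r has 2^popcount(r) filled cells, so we need popcount(r) = log2(4) = 2.
Scan r = 34..62 and keep those with exactly 2 one-bits:
r=34=100010 popcount=2 -> KEEP
r=35=100011 popcount=3 -> skip
r=36=100100 popcount=2 -> KEEP
r=37=100101 popcount=3 -> skip
r=38=100110 popcount=3 -> skip
r=39=100111 popcount=4 -> skip
r=40=101000 popcount=2 -> KEEP
r=41=101001 popcount=3 -> skip
r=42=101010 popcount=3 -> skip
r=43=101011 popcount=4 -> skip
r=44=101100 popcount=3 -> skip
r=45=101101 popcount=4 -> skip
r=46=101110 popcount=4 -> skip
r=47=101111 popcount=5 -> skip
r=48=110000 popcount=2 -> KEEP
r=49=110001 popcount=3 -> skip
r=50=110010 popcount=3 -> skip
r=51=110011 popcount=4 -> skip
r=52=110100 popcount=3 -> skip
r=53=110101 popcount=4 -> skip
r=54=110110 popcount=4 -> skip
r=55=110111 popcount=5 -> skip
r=56=111000 popcount=3 -> skip
r=57=111001 popcount=4 -> skip
r=58=111010 popcount=4 -> skip
r=59=111011 popcount=5 -> skip
r=60=111100 popcount=4 -> skip
r=61=111101 popcount=5 -> skip
r=62=111110 popcount=5 -> skip
Kept rows: 34 36 40 48

Answer: 34 36 40 48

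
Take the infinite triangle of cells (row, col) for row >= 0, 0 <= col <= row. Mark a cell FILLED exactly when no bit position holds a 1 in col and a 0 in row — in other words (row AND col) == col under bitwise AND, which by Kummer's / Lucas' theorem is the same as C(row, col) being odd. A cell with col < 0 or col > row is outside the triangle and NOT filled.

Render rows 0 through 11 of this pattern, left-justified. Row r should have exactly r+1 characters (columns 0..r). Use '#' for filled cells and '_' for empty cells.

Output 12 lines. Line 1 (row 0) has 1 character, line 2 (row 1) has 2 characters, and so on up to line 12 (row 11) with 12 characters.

r0=0: #
r1=1: ##
r2=10: #_#
r3=11: ####
r4=100: #___#
r5=101: ##__##
r6=110: #_#_#_#
r7=111: ########
r8=1000: #_______#
r9=1001: ##______##
r10=1010: #_#_____#_#
r11=1011: ####____####

Answer: #
##
#_#
####
#___#
##__##
#_#_#_#
########
#_______#
##______##
#_#_____#_#
####____####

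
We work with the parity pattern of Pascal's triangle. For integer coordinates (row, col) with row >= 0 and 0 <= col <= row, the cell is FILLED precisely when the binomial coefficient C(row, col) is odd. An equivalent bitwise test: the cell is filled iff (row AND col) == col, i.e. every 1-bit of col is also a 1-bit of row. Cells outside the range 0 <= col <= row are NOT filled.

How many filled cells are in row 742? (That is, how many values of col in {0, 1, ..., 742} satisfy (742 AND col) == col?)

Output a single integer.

Answer: 64

Derivation:
742 in binary = 1011100110
popcount(742) = number of 1-bits in 1011100110 = 6
A col c satisfies (742 AND c) == c iff every set bit of c is also set in 742; each of the 6 set bits of 742 can independently be on or off in c.
count = 2^6 = 64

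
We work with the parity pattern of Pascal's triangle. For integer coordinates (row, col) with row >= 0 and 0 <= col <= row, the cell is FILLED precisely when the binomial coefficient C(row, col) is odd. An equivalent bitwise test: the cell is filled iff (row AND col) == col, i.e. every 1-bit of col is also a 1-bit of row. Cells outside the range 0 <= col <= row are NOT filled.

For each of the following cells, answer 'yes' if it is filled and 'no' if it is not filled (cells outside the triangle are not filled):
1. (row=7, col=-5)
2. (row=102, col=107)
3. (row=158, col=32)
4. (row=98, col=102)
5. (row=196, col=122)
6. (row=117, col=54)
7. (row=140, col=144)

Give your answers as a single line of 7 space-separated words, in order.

Answer: no no no no no no no

Derivation:
(7,-5): col outside [0, 7] -> not filled
(102,107): col outside [0, 102] -> not filled
(158,32): row=0b10011110, col=0b100000, row AND col = 0b0 = 0; 0 != 32 -> empty
(98,102): col outside [0, 98] -> not filled
(196,122): row=0b11000100, col=0b1111010, row AND col = 0b1000000 = 64; 64 != 122 -> empty
(117,54): row=0b1110101, col=0b110110, row AND col = 0b110100 = 52; 52 != 54 -> empty
(140,144): col outside [0, 140] -> not filled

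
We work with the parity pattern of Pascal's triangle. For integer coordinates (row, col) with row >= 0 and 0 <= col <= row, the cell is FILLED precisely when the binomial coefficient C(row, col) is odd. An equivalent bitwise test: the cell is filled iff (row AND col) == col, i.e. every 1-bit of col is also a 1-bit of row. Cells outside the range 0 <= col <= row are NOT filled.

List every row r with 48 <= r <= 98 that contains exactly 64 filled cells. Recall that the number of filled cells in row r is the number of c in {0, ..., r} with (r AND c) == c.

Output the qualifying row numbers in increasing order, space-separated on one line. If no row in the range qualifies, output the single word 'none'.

Row r has 2^popcount(r) filled cells, so we need popcount(r) = log2(64) = 6.
Scan r = 48..98 and keep those with exactly 6 one-bits:
r=48=110000 popcount=2 -> skip
r=49=110001 popcount=3 -> skip
r=50=110010 popcount=3 -> skip
r=51=110011 popcount=4 -> skip
r=52=110100 popcount=3 -> skip
r=53=110101 popcount=4 -> skip
r=54=110110 popcount=4 -> skip
r=55=110111 popcount=5 -> skip
r=56=111000 popcount=3 -> skip
r=57=111001 popcount=4 -> skip
r=58=111010 popcount=4 -> skip
r=59=111011 popcount=5 -> skip
r=60=111100 popcount=4 -> skip
r=61=111101 popcount=5 -> skip
r=62=111110 popcount=5 -> skip
r=63=111111 popcount=6 -> KEEP
r=64=1000000 popcount=1 -> skip
r=65=1000001 popcount=2 -> skip
r=66=1000010 popcount=2 -> skip
r=67=1000011 popcount=3 -> skip
r=68=1000100 popcount=2 -> skip
r=69=1000101 popcount=3 -> skip
r=70=1000110 popcount=3 -> skip
r=71=1000111 popcount=4 -> skip
r=72=1001000 popcount=2 -> skip
r=73=1001001 popcount=3 -> skip
r=74=1001010 popcount=3 -> skip
r=75=1001011 popcount=4 -> skip
r=76=1001100 popcount=3 -> skip
r=77=1001101 popcount=4 -> skip
r=78=1001110 popcount=4 -> skip
r=79=1001111 popcount=5 -> skip
r=80=1010000 popcount=2 -> skip
r=81=1010001 popcount=3 -> skip
r=82=1010010 popcount=3 -> skip
r=83=1010011 popcount=4 -> skip
r=84=1010100 popcount=3 -> skip
r=85=1010101 popcount=4 -> skip
r=86=1010110 popcount=4 -> skip
r=87=1010111 popcount=5 -> skip
r=88=1011000 popcount=3 -> skip
r=89=1011001 popcount=4 -> skip
r=90=1011010 popcount=4 -> skip
r=91=1011011 popcount=5 -> skip
r=92=1011100 popcount=4 -> skip
r=93=1011101 popcount=5 -> skip
r=94=1011110 popcount=5 -> skip
r=95=1011111 popcount=6 -> KEEP
r=96=1100000 popcount=2 -> skip
r=97=1100001 popcount=3 -> skip
r=98=1100010 popcount=3 -> skip
Kept rows: 63 95

Answer: 63 95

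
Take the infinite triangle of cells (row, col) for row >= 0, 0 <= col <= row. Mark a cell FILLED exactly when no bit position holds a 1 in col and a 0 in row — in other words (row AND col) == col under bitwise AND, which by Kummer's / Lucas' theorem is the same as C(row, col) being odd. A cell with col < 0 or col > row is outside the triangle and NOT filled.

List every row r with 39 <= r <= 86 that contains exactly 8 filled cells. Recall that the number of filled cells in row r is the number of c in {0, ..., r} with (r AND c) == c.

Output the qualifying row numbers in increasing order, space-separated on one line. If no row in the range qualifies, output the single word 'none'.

Row r has 2^popcount(r) filled cells, so we need popcount(r) = log2(8) = 3.
Scan r = 39..86 and keep those with exactly 3 one-bits:
r=39=100111 popcount=4 -> skip
r=40=101000 popcount=2 -> skip
r=41=101001 popcount=3 -> KEEP
r=42=101010 popcount=3 -> KEEP
r=43=101011 popcount=4 -> skip
r=44=101100 popcount=3 -> KEEP
r=45=101101 popcount=4 -> skip
r=46=101110 popcount=4 -> skip
r=47=101111 popcount=5 -> skip
r=48=110000 popcount=2 -> skip
r=49=110001 popcount=3 -> KEEP
r=50=110010 popcount=3 -> KEEP
r=51=110011 popcount=4 -> skip
r=52=110100 popcount=3 -> KEEP
r=53=110101 popcount=4 -> skip
r=54=110110 popcount=4 -> skip
r=55=110111 popcount=5 -> skip
r=56=111000 popcount=3 -> KEEP
r=57=111001 popcount=4 -> skip
r=58=111010 popcount=4 -> skip
r=59=111011 popcount=5 -> skip
r=60=111100 popcount=4 -> skip
r=61=111101 popcount=5 -> skip
r=62=111110 popcount=5 -> skip
r=63=111111 popcount=6 -> skip
r=64=1000000 popcount=1 -> skip
r=65=1000001 popcount=2 -> skip
r=66=1000010 popcount=2 -> skip
r=67=1000011 popcount=3 -> KEEP
r=68=1000100 popcount=2 -> skip
r=69=1000101 popcount=3 -> KEEP
r=70=1000110 popcount=3 -> KEEP
r=71=1000111 popcount=4 -> skip
r=72=1001000 popcount=2 -> skip
r=73=1001001 popcount=3 -> KEEP
r=74=1001010 popcount=3 -> KEEP
r=75=1001011 popcount=4 -> skip
r=76=1001100 popcount=3 -> KEEP
r=77=1001101 popcount=4 -> skip
r=78=1001110 popcount=4 -> skip
r=79=1001111 popcount=5 -> skip
r=80=1010000 popcount=2 -> skip
r=81=1010001 popcount=3 -> KEEP
r=82=1010010 popcount=3 -> KEEP
r=83=1010011 popcount=4 -> skip
r=84=1010100 popcount=3 -> KEEP
r=85=1010101 popcount=4 -> skip
r=86=1010110 popcount=4 -> skip
Kept rows: 41 42 44 49 50 52 56 67 69 70 73 74 76 81 82 84

Answer: 41 42 44 49 50 52 56 67 69 70 73 74 76 81 82 84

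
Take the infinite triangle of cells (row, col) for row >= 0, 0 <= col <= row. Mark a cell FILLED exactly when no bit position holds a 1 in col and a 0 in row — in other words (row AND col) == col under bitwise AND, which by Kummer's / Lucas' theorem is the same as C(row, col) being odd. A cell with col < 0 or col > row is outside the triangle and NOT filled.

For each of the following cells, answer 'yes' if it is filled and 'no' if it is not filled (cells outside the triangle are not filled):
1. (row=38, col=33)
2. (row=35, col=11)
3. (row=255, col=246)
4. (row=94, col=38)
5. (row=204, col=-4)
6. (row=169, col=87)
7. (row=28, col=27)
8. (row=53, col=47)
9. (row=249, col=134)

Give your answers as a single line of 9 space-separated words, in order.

(38,33): row=0b100110, col=0b100001, row AND col = 0b100000 = 32; 32 != 33 -> empty
(35,11): row=0b100011, col=0b1011, row AND col = 0b11 = 3; 3 != 11 -> empty
(255,246): row=0b11111111, col=0b11110110, row AND col = 0b11110110 = 246; 246 == 246 -> filled
(94,38): row=0b1011110, col=0b100110, row AND col = 0b110 = 6; 6 != 38 -> empty
(204,-4): col outside [0, 204] -> not filled
(169,87): row=0b10101001, col=0b1010111, row AND col = 0b1 = 1; 1 != 87 -> empty
(28,27): row=0b11100, col=0b11011, row AND col = 0b11000 = 24; 24 != 27 -> empty
(53,47): row=0b110101, col=0b101111, row AND col = 0b100101 = 37; 37 != 47 -> empty
(249,134): row=0b11111001, col=0b10000110, row AND col = 0b10000000 = 128; 128 != 134 -> empty

Answer: no no yes no no no no no no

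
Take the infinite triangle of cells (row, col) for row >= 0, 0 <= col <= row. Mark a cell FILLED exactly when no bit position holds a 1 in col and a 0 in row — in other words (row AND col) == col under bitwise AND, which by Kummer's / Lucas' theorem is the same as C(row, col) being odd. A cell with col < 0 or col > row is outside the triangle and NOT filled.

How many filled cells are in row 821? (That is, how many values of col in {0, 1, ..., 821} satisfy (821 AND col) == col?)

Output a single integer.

821 in binary = 1100110101
popcount(821) = number of 1-bits in 1100110101 = 6
A col c satisfies (821 AND c) == c iff every set bit of c is also set in 821; each of the 6 set bits of 821 can independently be on or off in c.
count = 2^6 = 64

Answer: 64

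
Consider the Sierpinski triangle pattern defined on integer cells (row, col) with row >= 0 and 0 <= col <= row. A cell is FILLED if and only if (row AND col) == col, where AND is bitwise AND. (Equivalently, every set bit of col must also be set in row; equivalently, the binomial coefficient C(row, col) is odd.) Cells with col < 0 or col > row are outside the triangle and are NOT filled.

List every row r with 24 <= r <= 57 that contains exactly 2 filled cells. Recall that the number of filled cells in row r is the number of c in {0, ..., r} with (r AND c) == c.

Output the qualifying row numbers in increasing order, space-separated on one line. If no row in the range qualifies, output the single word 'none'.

Answer: 32

Derivation:
Row r has 2^popcount(r) filled cells, so we need popcount(r) = log2(2) = 1.
Scan r = 24..57 and keep those with exactly 1 one-bits:
r=24=11000 popcount=2 -> skip
r=25=11001 popcount=3 -> skip
r=26=11010 popcount=3 -> skip
r=27=11011 popcount=4 -> skip
r=28=11100 popcount=3 -> skip
r=29=11101 popcount=4 -> skip
r=30=11110 popcount=4 -> skip
r=31=11111 popcount=5 -> skip
r=32=100000 popcount=1 -> KEEP
r=33=100001 popcount=2 -> skip
r=34=100010 popcount=2 -> skip
r=35=100011 popcount=3 -> skip
r=36=100100 popcount=2 -> skip
r=37=100101 popcount=3 -> skip
r=38=100110 popcount=3 -> skip
r=39=100111 popcount=4 -> skip
r=40=101000 popcount=2 -> skip
r=41=101001 popcount=3 -> skip
r=42=101010 popcount=3 -> skip
r=43=101011 popcount=4 -> skip
r=44=101100 popcount=3 -> skip
r=45=101101 popcount=4 -> skip
r=46=101110 popcount=4 -> skip
r=47=101111 popcount=5 -> skip
r=48=110000 popcount=2 -> skip
r=49=110001 popcount=3 -> skip
r=50=110010 popcount=3 -> skip
r=51=110011 popcount=4 -> skip
r=52=110100 popcount=3 -> skip
r=53=110101 popcount=4 -> skip
r=54=110110 popcount=4 -> skip
r=55=110111 popcount=5 -> skip
r=56=111000 popcount=3 -> skip
r=57=111001 popcount=4 -> skip
Kept rows: 32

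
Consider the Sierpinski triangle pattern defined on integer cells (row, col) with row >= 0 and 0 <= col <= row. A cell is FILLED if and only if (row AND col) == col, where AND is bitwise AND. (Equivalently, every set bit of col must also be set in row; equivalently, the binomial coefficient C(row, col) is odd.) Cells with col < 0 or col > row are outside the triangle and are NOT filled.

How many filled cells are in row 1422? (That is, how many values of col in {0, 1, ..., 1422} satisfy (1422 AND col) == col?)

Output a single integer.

Answer: 64

Derivation:
1422 in binary = 10110001110
popcount(1422) = number of 1-bits in 10110001110 = 6
A col c satisfies (1422 AND c) == c iff every set bit of c is also set in 1422; each of the 6 set bits of 1422 can independently be on or off in c.
count = 2^6 = 64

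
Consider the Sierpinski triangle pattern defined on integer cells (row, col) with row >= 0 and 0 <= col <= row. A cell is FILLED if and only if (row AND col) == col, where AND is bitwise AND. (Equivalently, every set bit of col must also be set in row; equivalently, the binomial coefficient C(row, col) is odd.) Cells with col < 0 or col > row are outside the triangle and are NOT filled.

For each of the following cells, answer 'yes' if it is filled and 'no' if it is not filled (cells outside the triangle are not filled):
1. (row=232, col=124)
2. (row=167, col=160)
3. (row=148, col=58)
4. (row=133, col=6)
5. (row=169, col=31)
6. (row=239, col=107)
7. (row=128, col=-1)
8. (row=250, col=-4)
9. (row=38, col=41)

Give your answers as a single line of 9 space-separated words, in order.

(232,124): row=0b11101000, col=0b1111100, row AND col = 0b1101000 = 104; 104 != 124 -> empty
(167,160): row=0b10100111, col=0b10100000, row AND col = 0b10100000 = 160; 160 == 160 -> filled
(148,58): row=0b10010100, col=0b111010, row AND col = 0b10000 = 16; 16 != 58 -> empty
(133,6): row=0b10000101, col=0b110, row AND col = 0b100 = 4; 4 != 6 -> empty
(169,31): row=0b10101001, col=0b11111, row AND col = 0b1001 = 9; 9 != 31 -> empty
(239,107): row=0b11101111, col=0b1101011, row AND col = 0b1101011 = 107; 107 == 107 -> filled
(128,-1): col outside [0, 128] -> not filled
(250,-4): col outside [0, 250] -> not filled
(38,41): col outside [0, 38] -> not filled

Answer: no yes no no no yes no no no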